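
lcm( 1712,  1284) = 5136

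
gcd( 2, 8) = 2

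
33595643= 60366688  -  26771045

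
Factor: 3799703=3799703^1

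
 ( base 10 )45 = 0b101101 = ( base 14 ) 33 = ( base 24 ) 1L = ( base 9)50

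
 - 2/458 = -1/229=- 0.00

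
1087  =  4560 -3473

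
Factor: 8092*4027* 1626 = 52985622984 = 2^3*3^1*7^1*17^2*271^1 * 4027^1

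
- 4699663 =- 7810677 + 3111014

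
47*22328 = 1049416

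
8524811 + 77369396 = 85894207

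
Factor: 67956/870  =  2^1 *5^( - 1 )*7^1*29^ (-1 )*809^1 = 11326/145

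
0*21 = 0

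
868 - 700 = 168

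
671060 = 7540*89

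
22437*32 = 717984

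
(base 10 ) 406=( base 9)501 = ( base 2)110010110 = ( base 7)1120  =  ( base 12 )29A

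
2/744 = 1/372 = 0.00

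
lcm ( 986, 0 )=0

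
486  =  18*27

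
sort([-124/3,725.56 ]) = [-124/3,725.56] 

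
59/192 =59/192 = 0.31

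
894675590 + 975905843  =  1870581433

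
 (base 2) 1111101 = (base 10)125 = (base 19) 6B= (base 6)325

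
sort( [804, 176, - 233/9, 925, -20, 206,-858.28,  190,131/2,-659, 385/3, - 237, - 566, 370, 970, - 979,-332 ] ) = [ - 979,-858.28,-659,-566,-332,- 237, - 233/9,-20, 131/2, 385/3,176,190,206 , 370, 804 , 925 , 970]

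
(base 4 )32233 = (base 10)943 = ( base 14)4b5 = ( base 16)3AF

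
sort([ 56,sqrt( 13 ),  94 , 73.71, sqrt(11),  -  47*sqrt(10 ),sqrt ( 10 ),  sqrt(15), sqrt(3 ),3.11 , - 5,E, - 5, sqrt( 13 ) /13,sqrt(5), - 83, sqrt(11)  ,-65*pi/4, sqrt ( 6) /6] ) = [ - 47*sqrt( 10), - 83, - 65*pi/4 , - 5, - 5, sqrt(13)/13,  sqrt( 6 )/6,  sqrt(3 ), sqrt(  5),E, 3.11, sqrt(10),sqrt( 11 ),sqrt(11 ),  sqrt( 13 ), sqrt( 15 ),56, 73.71,94 ]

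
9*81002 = 729018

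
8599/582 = 8599/582  =  14.77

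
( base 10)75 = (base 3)2210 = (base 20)3F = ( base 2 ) 1001011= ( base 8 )113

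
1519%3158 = 1519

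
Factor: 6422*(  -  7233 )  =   - 2^1*3^1*13^2*19^1*2411^1 = - 46450326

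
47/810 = 47/810 = 0.06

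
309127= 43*7189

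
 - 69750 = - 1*69750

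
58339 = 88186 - 29847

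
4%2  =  0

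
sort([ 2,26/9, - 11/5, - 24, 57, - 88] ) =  [-88, - 24, -11/5, 2 , 26/9, 57 ]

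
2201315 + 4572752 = 6774067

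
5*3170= 15850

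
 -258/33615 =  - 86/11205 = -  0.01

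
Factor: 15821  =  13^1*1217^1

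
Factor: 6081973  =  79^1*167^1*461^1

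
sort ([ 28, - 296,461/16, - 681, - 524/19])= [ - 681, -296 , - 524/19, 28,461/16]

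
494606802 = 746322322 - 251715520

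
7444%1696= 660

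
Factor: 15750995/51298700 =3150199/10259740=2^ ( - 2)*5^( - 1 )*13^1*53^(-1 )*71^1*3413^1*9679^( - 1)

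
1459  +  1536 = 2995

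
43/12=3 + 7/12 = 3.58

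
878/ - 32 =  - 439/16= - 27.44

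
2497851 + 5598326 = 8096177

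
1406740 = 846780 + 559960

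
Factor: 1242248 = 2^3*7^2*3169^1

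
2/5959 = 2/5959=0.00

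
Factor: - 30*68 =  - 2^3*3^1*5^1*17^1 = -  2040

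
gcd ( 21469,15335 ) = 3067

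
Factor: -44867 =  - 44867^1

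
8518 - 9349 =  - 831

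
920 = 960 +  - 40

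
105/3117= 35/1039 = 0.03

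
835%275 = 10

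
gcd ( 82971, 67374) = 9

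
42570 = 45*946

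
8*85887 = 687096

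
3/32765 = 3/32765 = 0.00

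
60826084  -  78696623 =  - 17870539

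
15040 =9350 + 5690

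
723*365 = 263895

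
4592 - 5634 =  - 1042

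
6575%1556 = 351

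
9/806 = 9/806  =  0.01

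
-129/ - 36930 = 43/12310 = 0.00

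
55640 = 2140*26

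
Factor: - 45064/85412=-2^1*43^1*163^( - 1) = - 86/163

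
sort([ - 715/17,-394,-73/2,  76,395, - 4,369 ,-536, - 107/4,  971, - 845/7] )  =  [ - 536, - 394, - 845/7, - 715/17,-73/2,-107/4, - 4,76, 369, 395, 971 ]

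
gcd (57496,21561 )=7187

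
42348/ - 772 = -55 + 28/193 = - 54.85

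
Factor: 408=2^3*3^1*17^1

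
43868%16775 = 10318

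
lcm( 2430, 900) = 24300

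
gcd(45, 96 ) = 3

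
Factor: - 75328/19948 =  - 2^4*11^1*107^1*4987^ ( - 1) = - 18832/4987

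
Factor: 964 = 2^2*241^1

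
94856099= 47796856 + 47059243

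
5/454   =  5/454 = 0.01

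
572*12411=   7099092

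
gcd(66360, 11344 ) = 8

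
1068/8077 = 1068/8077 = 0.13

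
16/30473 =16/30473  =  0.00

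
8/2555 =8/2555= 0.00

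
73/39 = 73/39 = 1.87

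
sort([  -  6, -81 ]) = [ - 81, -6]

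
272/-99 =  - 272/99  =  - 2.75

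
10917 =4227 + 6690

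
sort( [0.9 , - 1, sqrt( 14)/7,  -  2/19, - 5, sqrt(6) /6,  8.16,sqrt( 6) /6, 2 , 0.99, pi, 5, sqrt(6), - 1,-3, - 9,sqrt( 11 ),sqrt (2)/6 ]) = [ - 9,-5, - 3, -1 ,-1 , -2/19, sqrt( 2 ) /6,sqrt(6 )/6,sqrt( 6)/6, sqrt( 14)/7, 0.9, 0.99,2, sqrt( 6),pi, sqrt( 11), 5, 8.16 ] 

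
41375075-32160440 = 9214635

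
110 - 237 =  - 127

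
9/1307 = 9/1307=0.01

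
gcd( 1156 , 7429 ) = 17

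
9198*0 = 0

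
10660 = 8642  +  2018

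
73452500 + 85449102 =158901602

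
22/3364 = 11/1682 = 0.01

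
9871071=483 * 20437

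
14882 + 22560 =37442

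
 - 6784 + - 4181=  - 10965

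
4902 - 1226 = 3676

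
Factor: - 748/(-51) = 2^2 * 3^( - 1)*11^1 = 44/3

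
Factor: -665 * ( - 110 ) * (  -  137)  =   - 2^1*5^2*7^1*11^1*19^1*137^1 = - 10021550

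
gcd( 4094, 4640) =2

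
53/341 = 53/341 = 0.16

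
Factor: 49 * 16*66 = 2^5*3^1*7^2*11^1  =  51744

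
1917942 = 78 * 24589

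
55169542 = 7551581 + 47617961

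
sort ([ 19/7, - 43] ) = [ - 43, 19/7]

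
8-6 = 2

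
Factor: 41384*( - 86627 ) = - 3584971768= - 2^3 * 7^1 * 739^1 * 86627^1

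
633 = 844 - 211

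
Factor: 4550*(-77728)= -353662400=- 2^6*5^2*7^2*13^1*347^1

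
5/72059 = 5/72059 =0.00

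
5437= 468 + 4969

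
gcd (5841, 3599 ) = 59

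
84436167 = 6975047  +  77461120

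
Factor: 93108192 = 2^5*3^1*969877^1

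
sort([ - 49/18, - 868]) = [ -868, - 49/18]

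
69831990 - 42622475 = 27209515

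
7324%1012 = 240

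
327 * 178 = 58206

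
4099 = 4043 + 56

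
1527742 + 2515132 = 4042874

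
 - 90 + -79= - 169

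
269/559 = 269/559 = 0.48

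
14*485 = 6790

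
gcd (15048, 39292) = 836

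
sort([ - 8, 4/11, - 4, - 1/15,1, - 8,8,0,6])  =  [ - 8 ,-8, - 4,  -  1/15,0,  4/11, 1,6,8]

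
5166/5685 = 1722/1895 = 0.91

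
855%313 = 229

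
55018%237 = 34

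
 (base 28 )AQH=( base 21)J9H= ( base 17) 1cc0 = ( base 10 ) 8585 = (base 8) 20611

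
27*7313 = 197451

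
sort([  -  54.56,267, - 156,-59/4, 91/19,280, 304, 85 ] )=[  -  156, - 54.56, - 59/4 , 91/19,85,267,280, 304 ] 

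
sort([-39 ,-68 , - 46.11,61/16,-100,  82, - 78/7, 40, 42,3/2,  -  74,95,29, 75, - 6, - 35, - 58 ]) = [-100,-74, - 68, - 58, - 46.11,-39 ,-35, - 78/7 , - 6,3/2,  61/16, 29 , 40,42, 75,82  ,  95]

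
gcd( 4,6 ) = 2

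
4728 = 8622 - 3894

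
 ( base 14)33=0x2D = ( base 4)231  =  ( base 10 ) 45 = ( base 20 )25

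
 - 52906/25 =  - 52906/25 = - 2116.24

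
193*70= 13510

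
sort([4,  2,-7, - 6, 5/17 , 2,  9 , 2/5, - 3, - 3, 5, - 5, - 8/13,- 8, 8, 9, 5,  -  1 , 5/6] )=[ - 8,  -  7, - 6, - 5, - 3,-3, - 1, - 8/13, 5/17, 2/5, 5/6 , 2,2 , 4, 5, 5,8, 9, 9]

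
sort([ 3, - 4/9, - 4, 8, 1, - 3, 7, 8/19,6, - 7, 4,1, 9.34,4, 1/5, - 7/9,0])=[- 7, - 4 , - 3, - 7/9, - 4/9, 0,1/5, 8/19,1,1,3, 4, 4, 6 , 7,  8, 9.34]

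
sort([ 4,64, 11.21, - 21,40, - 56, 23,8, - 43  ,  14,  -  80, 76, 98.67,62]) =[-80, - 56, -43,- 21,4, 8, 11.21, 14,23, 40, 62,64,76, 98.67]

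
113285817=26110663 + 87175154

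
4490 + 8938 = 13428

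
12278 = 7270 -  - 5008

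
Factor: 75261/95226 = 2^( - 1)*59^( - 1 )*269^( - 1)*25087^1 = 25087/31742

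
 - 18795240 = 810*( - 23204)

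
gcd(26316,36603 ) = 9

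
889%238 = 175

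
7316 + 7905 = 15221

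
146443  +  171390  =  317833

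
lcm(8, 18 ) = 72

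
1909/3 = 636 +1/3  =  636.33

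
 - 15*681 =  - 10215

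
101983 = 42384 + 59599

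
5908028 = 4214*1402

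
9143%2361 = 2060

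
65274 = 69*946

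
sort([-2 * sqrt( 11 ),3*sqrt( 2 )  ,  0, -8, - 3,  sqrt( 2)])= [ - 8, - 2*sqrt( 11), - 3, 0,  sqrt( 2), 3*sqrt(2) ]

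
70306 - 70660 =-354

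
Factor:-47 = - 47^1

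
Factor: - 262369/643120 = - 2^(  -  4) *5^( - 1 )*8039^(- 1 )*262369^1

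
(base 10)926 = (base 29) 12r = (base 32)SU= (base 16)39E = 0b1110011110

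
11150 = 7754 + 3396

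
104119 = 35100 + 69019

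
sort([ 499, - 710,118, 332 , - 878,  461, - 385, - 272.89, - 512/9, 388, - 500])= [ - 878,-710, - 500, - 385,- 272.89, -512/9,  118,332,388, 461, 499 ]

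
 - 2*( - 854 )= 1708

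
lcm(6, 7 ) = 42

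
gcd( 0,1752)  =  1752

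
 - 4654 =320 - 4974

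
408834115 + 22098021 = 430932136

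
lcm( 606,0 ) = 0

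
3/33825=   1/11275 = 0.00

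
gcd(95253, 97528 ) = 1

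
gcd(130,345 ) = 5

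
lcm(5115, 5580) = 61380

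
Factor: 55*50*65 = 2^1 * 5^4*11^1*13^1  =  178750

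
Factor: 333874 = 2^1*97^1 * 1721^1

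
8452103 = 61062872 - 52610769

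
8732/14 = 4366/7 = 623.71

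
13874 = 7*1982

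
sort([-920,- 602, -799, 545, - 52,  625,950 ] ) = [ - 920 , - 799, - 602, - 52,545,625,950 ] 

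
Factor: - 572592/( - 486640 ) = 3^1*5^(- 1) * 7^( - 1)*11^ ( - 1)*151^1 =453/385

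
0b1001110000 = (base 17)22C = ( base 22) 168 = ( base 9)763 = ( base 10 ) 624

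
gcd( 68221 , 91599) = 1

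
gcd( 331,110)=1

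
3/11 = 3/11 = 0.27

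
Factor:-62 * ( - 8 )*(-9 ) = - 2^4 * 3^2*31^1  =  -4464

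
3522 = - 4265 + 7787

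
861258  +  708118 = 1569376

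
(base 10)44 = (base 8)54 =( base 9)48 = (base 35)19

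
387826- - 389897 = 777723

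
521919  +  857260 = 1379179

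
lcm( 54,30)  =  270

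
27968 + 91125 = 119093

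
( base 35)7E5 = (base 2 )10001101101110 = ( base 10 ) 9070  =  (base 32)8re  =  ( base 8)21556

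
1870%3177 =1870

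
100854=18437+82417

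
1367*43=58781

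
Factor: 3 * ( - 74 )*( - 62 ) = 13764 = 2^2 *3^1*31^1*37^1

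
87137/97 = 898 + 31/97 = 898.32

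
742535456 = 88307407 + 654228049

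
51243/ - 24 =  - 2136 + 7/8 = - 2135.12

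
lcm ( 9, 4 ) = 36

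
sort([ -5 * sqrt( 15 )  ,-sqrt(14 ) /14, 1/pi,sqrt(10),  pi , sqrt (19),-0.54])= [ - 5*sqrt (15 ),-0.54,-sqrt( 14) /14,1/pi,pi,sqrt( 10),sqrt( 19) ] 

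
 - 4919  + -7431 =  - 12350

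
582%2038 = 582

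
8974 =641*14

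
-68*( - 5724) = 389232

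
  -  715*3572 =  - 2553980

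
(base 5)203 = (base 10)53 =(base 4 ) 311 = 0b110101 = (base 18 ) 2h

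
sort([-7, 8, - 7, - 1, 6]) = [-7, - 7, - 1,6,8 ]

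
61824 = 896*69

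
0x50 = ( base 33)2e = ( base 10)80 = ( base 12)68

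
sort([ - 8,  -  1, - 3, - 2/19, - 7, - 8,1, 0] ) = [ - 8, - 8, - 7, - 3,-1, - 2/19, 0 , 1 ] 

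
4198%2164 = 2034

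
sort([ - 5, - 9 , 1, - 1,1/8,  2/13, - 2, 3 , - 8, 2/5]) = [ - 9,-8, - 5, - 2, - 1, 1/8, 2/13, 2/5, 1,  3 ]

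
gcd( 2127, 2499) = 3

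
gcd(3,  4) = 1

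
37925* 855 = 32425875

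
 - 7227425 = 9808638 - 17036063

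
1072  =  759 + 313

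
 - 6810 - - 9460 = 2650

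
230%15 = 5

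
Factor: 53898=2^1 * 3^1*13^1 * 691^1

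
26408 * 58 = 1531664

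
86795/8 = 10849 + 3/8 =10849.38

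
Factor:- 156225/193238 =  - 2^( - 1 )*3^1*5^2  *  53^( - 1) * 1823^( - 1 )*2083^1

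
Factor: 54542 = 2^1*27271^1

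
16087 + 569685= 585772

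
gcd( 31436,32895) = 1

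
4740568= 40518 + 4700050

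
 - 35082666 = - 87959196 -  - 52876530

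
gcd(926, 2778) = 926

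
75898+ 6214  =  82112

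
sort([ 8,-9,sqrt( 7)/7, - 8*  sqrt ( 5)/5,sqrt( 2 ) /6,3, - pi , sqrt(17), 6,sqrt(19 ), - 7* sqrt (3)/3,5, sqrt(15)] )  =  [ - 9, - 7*sqrt(3)/3, - 8*sqrt( 5 )/5,- pi,sqrt( 2)/6,  sqrt (7 )/7,3,sqrt( 15) , sqrt( 17),sqrt( 19 ),5,6,8 ] 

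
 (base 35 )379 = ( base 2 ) 111101011001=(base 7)14312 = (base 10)3929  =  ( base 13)1a33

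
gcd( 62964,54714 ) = 66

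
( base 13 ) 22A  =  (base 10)374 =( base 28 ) DA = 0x176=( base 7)1043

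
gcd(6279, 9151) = 1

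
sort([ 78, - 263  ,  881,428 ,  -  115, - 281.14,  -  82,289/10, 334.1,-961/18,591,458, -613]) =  [ -613,-281.14, - 263, - 115, - 82, -961/18 , 289/10,78,  334.1 , 428,458,591, 881]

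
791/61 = 12+ 59/61 = 12.97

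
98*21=2058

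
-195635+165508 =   -  30127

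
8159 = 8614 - 455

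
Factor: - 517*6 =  - 3102 = -2^1  *3^1*11^1*47^1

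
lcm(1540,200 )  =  15400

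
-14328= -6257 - 8071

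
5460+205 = 5665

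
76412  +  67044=143456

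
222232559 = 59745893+162486666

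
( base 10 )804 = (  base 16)324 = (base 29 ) RL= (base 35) MY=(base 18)28c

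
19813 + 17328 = 37141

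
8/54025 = 8/54025 = 0.00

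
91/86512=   91/86512 = 0.00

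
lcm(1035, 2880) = 66240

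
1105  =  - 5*( - 221) 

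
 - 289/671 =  - 289/671 = -0.43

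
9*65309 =587781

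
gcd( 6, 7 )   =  1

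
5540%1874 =1792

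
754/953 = 754/953 = 0.79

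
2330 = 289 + 2041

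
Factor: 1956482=2^1 * 11^1*113^1*787^1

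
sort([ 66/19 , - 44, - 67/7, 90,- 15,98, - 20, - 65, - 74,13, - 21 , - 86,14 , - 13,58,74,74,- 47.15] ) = [ - 86, - 74, - 65, - 47.15 ,-44, - 21, - 20, - 15 , - 13,-67/7, 66/19, 13, 14,58, 74, 74,90, 98]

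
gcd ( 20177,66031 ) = 1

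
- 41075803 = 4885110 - 45960913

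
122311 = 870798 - 748487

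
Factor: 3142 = 2^1*1571^1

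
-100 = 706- 806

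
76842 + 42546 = 119388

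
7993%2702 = 2589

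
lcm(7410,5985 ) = 155610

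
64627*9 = 581643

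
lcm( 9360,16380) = 65520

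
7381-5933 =1448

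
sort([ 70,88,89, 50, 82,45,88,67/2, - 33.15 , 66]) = [ - 33.15, 67/2, 45,50,66,70,82,88,88, 89 ] 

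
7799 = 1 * 7799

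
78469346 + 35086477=113555823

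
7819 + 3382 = 11201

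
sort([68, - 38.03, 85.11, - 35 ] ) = [ - 38.03, - 35,  68, 85.11] 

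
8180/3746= 2  +  344/1873= 2.18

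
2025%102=87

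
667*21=14007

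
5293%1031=138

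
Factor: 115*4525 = 520375 = 5^3*23^1* 181^1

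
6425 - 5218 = 1207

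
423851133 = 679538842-255687709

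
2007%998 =11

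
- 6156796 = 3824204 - 9981000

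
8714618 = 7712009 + 1002609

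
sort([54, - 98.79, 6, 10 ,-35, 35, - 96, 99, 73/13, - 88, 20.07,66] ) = [ - 98.79, - 96,- 88,-35, 73/13, 6,10 , 20.07,35, 54,66,99]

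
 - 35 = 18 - 53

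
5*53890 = 269450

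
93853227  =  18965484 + 74887743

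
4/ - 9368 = -1/2342= -0.00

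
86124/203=86124/203 = 424.26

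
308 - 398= - 90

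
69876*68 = 4751568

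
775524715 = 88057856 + 687466859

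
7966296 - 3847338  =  4118958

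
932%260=152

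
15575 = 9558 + 6017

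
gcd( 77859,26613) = 9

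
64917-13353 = 51564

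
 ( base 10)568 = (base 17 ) 1G7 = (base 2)1000111000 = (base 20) 188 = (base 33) H7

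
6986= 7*998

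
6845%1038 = 617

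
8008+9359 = 17367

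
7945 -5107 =2838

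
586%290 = 6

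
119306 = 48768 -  - 70538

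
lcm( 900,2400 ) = 7200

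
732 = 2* 366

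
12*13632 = 163584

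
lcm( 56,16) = 112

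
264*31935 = 8430840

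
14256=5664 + 8592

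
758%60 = 38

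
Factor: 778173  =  3^1*11^1*23581^1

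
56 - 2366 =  - 2310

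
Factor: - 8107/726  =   - 67/6= -  2^(  -  1)*3^( - 1 )*67^1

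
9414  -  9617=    - 203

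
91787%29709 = 2660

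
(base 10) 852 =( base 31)RF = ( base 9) 1146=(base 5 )11402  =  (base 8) 1524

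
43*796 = 34228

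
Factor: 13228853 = 11^1*53^1*22691^1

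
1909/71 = 1909/71  =  26.89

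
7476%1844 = 100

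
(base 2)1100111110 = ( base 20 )21a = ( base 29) si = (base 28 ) 11I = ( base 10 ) 830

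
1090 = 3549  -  2459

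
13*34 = 442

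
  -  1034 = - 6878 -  - 5844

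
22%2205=22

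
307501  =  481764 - 174263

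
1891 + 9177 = 11068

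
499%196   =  107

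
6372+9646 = 16018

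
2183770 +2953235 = 5137005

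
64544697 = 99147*651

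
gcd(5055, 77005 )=5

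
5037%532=249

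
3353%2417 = 936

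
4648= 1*4648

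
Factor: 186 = 2^1*3^1 * 31^1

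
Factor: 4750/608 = 2^( - 4)*5^3=   125/16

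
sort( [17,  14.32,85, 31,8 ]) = [ 8, 14.32 , 17,31,  85 ] 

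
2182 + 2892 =5074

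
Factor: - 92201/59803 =-79^(-1) * 137^1  *  673^1*757^( -1)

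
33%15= 3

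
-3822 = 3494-7316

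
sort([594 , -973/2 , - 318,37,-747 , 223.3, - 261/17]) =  [-747,- 973/2,-318, - 261/17  ,  37,223.3,594 ]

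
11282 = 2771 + 8511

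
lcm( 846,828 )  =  38916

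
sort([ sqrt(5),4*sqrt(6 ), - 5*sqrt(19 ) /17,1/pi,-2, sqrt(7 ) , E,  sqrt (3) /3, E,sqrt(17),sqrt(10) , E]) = [-2 , - 5*sqrt(19 ) /17,1/pi,sqrt( 3 ) /3,sqrt(5 ) , sqrt(7), E,E, E , sqrt(10 ),sqrt(17), 4 * sqrt( 6) ] 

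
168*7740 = 1300320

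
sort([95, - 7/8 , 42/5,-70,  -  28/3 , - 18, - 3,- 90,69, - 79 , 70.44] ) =[ - 90, - 79,-70,-18, - 28/3,-3, - 7/8,42/5,69,70.44  ,  95]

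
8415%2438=1101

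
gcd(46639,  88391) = 1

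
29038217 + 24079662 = 53117879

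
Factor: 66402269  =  53^1*1252873^1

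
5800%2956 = 2844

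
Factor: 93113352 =2^3 * 3^2*17^1*127^1*599^1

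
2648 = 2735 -87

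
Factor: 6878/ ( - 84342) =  - 3^( - 1 )*19^1*181^1*14057^(  -  1) = - 3439/42171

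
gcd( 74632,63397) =1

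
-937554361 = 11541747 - 949096108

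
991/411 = 991/411 = 2.41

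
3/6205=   3/6205 = 0.00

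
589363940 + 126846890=716210830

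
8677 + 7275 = 15952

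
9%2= 1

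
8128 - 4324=3804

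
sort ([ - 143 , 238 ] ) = [-143, 238]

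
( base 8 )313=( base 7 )410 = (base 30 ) 6n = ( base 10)203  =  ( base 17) BG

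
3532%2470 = 1062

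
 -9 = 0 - 9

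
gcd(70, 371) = 7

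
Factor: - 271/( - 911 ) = 271^1*911^ ( - 1) 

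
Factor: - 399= - 3^1*7^1*19^1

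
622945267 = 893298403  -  270353136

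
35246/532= 66  +  67/266=66.25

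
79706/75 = 1062+56/75= 1062.75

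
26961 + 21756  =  48717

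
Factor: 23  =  23^1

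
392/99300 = 98/24825= 0.00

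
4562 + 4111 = 8673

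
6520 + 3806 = 10326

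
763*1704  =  1300152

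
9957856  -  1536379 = 8421477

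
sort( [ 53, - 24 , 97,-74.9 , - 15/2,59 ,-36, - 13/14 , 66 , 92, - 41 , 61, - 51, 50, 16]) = [ - 74.9,-51 ,- 41, - 36, - 24 ,-15/2 , - 13/14,16,  50,53 , 59 , 61 , 66, 92,97]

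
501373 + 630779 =1132152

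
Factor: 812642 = 2^1 * 61^1 * 6661^1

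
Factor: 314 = 2^1*157^1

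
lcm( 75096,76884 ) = 3229128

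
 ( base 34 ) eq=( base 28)HQ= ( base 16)1F6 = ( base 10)502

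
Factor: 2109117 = 3^1 * 703039^1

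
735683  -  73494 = 662189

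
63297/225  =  281 + 8/25 = 281.32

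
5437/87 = 5437/87 = 62.49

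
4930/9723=4930/9723 =0.51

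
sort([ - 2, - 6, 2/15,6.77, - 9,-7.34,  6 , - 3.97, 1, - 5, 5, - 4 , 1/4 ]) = [ - 9,-7.34, - 6, - 5, - 4, - 3.97, - 2, 2/15, 1/4, 1,5, 6,6.77] 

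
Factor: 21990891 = 3^1*13^1*563869^1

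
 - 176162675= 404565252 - 580727927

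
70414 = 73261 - 2847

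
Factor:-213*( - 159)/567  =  3763/63  =  3^( - 2)*7^( - 1 ) * 53^1*71^1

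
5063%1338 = 1049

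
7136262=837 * 8526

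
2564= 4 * 641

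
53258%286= 62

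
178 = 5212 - 5034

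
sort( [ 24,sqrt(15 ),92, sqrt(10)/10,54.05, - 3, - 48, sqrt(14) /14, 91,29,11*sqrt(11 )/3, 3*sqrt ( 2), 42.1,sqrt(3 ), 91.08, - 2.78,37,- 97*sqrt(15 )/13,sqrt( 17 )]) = [-48,-97*sqrt(15)/13, - 3, - 2.78,sqrt(14 ) /14, sqrt(10) /10,sqrt(3) , sqrt(15),sqrt( 17),3*sqrt(2 ), 11*sqrt ( 11) /3, 24, 29, 37,42.1, 54.05,  91,91.08,92]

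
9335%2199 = 539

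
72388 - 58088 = 14300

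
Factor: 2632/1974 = 4/3= 2^2*  3^(-1)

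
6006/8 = 750 + 3/4 = 750.75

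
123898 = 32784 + 91114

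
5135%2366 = 403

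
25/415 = 5/83 = 0.06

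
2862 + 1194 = 4056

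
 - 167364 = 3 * ( - 55788)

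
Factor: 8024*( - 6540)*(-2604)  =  2^7*3^2*5^1 * 7^1*17^1*31^1*59^1*109^1=136650003840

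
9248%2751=995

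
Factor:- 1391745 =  - 3^1 * 5^1*31^1*41^1*73^1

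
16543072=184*89908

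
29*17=493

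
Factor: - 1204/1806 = - 2/3 = - 2^1*3^( - 1)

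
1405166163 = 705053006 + 700113157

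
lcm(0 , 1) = 0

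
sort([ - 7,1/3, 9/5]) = [ - 7, 1/3,9/5]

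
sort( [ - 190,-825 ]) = [ - 825, - 190 ] 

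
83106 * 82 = 6814692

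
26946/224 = 120 + 33/112 =120.29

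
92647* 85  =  7874995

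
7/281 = 7/281  =  0.02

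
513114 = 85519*6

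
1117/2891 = 1117/2891 = 0.39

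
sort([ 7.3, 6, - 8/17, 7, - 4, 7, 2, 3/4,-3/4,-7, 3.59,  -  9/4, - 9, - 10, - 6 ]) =[ - 10,-9 ,  -  7, - 6,-4,-9/4 , - 3/4, - 8/17, 3/4,2, 3.59, 6,7, 7, 7.3] 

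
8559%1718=1687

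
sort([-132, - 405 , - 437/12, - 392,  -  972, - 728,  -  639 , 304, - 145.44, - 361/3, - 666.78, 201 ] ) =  [- 972, - 728,  -  666.78, - 639, - 405, - 392, - 145.44, - 132, - 361/3 , - 437/12,201,304 ] 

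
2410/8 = 301 + 1/4 = 301.25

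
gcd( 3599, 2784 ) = 1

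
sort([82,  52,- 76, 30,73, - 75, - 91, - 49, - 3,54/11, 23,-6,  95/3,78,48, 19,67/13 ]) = [  -  91,-76,  -  75, - 49, - 6 , - 3,54/11,67/13,19 , 23 , 30,95/3,48,52, 73,78,82] 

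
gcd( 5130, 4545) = 45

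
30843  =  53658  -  22815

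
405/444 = 135/148  =  0.91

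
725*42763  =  31003175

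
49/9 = 5 + 4/9 = 5.44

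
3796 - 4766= -970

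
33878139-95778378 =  -61900239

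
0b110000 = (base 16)30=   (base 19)2A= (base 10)48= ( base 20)28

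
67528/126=535 + 59/63  =  535.94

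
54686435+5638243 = 60324678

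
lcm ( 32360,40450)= 161800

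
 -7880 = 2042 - 9922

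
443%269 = 174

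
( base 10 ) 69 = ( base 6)153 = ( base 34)21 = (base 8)105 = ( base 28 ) 2D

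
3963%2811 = 1152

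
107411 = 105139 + 2272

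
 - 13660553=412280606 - 425941159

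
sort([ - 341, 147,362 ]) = [ - 341, 147,362 ] 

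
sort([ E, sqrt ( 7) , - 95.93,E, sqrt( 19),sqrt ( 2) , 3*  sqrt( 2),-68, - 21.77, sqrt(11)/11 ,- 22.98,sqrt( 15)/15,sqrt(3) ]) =[- 95.93,-68, - 22.98 , - 21.77, sqrt( 15)/15, sqrt(11)/11, sqrt(2 ),sqrt( 3),sqrt( 7), E, E, 3*sqrt ( 2), sqrt (19)] 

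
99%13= 8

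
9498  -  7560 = 1938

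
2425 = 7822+-5397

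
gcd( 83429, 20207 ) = 1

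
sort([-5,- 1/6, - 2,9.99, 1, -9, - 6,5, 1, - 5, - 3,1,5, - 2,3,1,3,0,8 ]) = [ - 9, - 6, - 5,-5, - 3, - 2, - 2,-1/6, 0,1, 1, 1,1, 3,3,5 , 5,8, 9.99 ] 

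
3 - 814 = -811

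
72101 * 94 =6777494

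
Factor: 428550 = 2^1*3^1*5^2 * 2857^1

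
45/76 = 45/76 = 0.59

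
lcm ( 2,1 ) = 2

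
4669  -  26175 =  - 21506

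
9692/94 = 4846/47= 103.11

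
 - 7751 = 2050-9801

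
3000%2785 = 215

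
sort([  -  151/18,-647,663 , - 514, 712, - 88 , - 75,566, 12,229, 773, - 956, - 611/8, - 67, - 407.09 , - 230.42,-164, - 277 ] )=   [ - 956, - 647,  -  514,-407.09,  -  277, - 230.42, -164,- 88,  -  611/8, - 75, - 67,-151/18, 12,  229, 566,663,712,773]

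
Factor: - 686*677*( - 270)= 2^2*3^3*5^1*7^3*677^1= 125393940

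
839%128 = 71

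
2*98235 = 196470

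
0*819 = 0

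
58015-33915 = 24100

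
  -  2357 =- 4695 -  - 2338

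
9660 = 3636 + 6024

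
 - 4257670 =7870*( - 541 )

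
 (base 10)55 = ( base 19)2h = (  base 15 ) 3a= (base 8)67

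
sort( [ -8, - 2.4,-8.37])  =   [ - 8.37, - 8 , - 2.4 ] 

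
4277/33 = 129 + 20/33 = 129.61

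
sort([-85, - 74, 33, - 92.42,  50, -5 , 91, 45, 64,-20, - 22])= [ -92.42,  -  85,  -  74, - 22, - 20, - 5 , 33, 45,  50, 64, 91] 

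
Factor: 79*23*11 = 19987 = 11^1*23^1 *79^1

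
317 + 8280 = 8597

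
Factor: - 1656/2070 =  - 4/5 = -  2^2*5^( - 1 ) 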